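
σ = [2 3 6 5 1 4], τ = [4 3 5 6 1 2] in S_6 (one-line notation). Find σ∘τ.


σ∘τ: apply τ first, then σ
1 →τ 4 →σ 5
2 →τ 3 →σ 6
3 →τ 5 →σ 1
4 →τ 6 →σ 4
5 →τ 1 →σ 2
6 →τ 2 →σ 3

σ∘τ = [5 6 1 4 2 3]


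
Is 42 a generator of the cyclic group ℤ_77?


g generates ℤ_n iff gcd(g, n) = 1
gcd(42, 77) = 7
Since gcd = 7 ≠ 1, ⟨42⟩ has order 11 < 77, so 42 is not a generator.

No, 42 does not generate ℤ_77


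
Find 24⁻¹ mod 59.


Use the extended Euclidean algorithm to write 1 = 24·s + 59·t; then s mod 59 is the inverse.
Euclidean algorithm:
  24 = 0·59 + 24
  59 = 2·24 + 11
  24 = 2·11 + 2
  11 = 5·2 + 1
  2 = 2·1 + 0
gcd(24,59) = 1
Back-substitution gives: 24·(-27) + 59·(11) = 1
So 24⁻¹ ≡ -27 ≡ 32 (mod 59)
Check: 24 × 32 = 768 ≡ 1 (mod 59) ✓

24⁻¹ ≡ 32 (mod 59)


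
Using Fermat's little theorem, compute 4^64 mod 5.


Fermat's little theorem: if p is prime and gcd(a,p)=1, then a^(p-1) ≡ 1 (mod p)
p = 5 is prime, gcd(4,5) = 1
Reduce exponent: 64 mod 4 = 0
So 4^64 ≡ 4^0 (mod 5)
4^0 = 1

4^64 ≡ 1 (mod 5)


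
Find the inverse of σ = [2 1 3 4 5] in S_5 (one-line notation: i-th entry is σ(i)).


To find σ⁻¹, swap domain and range:
σ(1) = 2 → σ⁻¹(2) = 1
σ(2) = 1 → σ⁻¹(1) = 2
σ(3) = 3 → σ⁻¹(3) = 3
σ(4) = 4 → σ⁻¹(4) = 4
σ(5) = 5 → σ⁻¹(5) = 5

σ⁻¹ = [2 1 3 4 5]


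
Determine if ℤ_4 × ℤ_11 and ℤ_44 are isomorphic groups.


Comparing ℤ_4 × ℤ_11 and ℤ_44:
gcd(4,11) = 1, so ℤ_4 × ℤ_11 ≅ ℤ_44 (CRT)

Yes, ℤ_4 × ℤ_11 ≅ ℤ_44


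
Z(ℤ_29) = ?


Z(G) = {g ∈ G | gx = xg for all x ∈ G}
ℤ_29 is abelian, so Z(G) = G

Z(ℤ_29) = ℤ_29


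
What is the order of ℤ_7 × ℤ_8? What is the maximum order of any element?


|ℤ_7 × ℤ_8| = 7 × 8 = 56
Max element order = lcm(7,8) = 56
Cyclic? Yes (gcd=1)

|ℤ_7×ℤ_8| = 56, max element order = 56


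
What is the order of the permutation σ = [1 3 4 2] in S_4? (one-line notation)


Cycle decomposition: (2 3 4)
Cycle lengths: 3
Order = lcm(3) = 3

ord(σ) = 3


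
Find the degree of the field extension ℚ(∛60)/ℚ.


∛60 has minimal polynomial x³ - 60 (irreducible over ℚ since 60 is not a perfect cube)

[ℚ(∛60)/ℚ] = 3


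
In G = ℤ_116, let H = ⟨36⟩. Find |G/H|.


|⟨36⟩| = n / gcd(36, 116) = 116 / 4 = 29
H is normal (ℤ_116 is abelian).
|G/H| = |G| / |H| = 116 / 29 = 4

|G/H| = 4


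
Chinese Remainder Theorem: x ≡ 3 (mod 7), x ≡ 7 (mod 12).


m₁ = 7, m₂ = 12, gcd = 1, so CRT applies. M = m₁·m₂ = 84
Let M₁ = M/m₁ = 12, M₂ = M/m₂ = 7
Find y₁ ≡ M₁⁻¹ (mod m₁): 12⁻¹ ≡ 3 (mod 7)
Find y₂ ≡ M₂⁻¹ (mod m₂): 7⁻¹ ≡ 7 (mod 12)
x = a₁·M₁·y₁ + a₂·M₂·y₂ = 3·12·3 + 7·7·7 = 451
Reduce mod 84: x ≡ 31
Check: 31 mod 7 = 3 ✓, 31 mod 12 = 7 ✓

x ≡ 31 (mod 84)


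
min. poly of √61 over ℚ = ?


√61 satisfies x² - 61 = 0, irreducible over ℚ since 61 is squarefree

Minimal polynomial: x² - 61


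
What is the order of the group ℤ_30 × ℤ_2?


|A × B| = |A| · |B|
|ℤ_30 × ℤ_2| = 30 × 2 = 60

|ℤ_30 × ℤ_2| = 60


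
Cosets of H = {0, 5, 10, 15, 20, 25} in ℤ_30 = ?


H = {0, 5, 10, 15, 20, 25}, |H| = 6
Number of cosets = |G|/|H| = 30/6 = 5
0 + H = {0, 5, 10, 15, 20, 25}
1 + H = {1, 6, 11, 16, 21, 26}
2 + H = {2, 7, 12, 17, 22, 27}
3 + H = {3, 8, 13, 18, 23, 28}
4 + H = {4, 9, 14, 19, 24, 29}

Cosets: 0+H={0,5,10,15,20,25}; 1+H={1,6,11,16,21,26}; 2+H={2,7,12,17,22,27}; 3+H={3,8,13,18,23,28}; 4+H={4,9,14,19,24,29}


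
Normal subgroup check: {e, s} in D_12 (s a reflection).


H = {e, s} in D_12 (s a reflection)
r·s·r⁻¹ = sr⁻² ≠ s for n ≥ 3, so {e, s} is not closed under conjugation

No, not a normal subgroup


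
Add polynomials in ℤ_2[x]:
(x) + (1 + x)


Add coefficients mod 2:
x^0: 0 + 1 = 1 (mod 2)
x^1: 1 + 1 = 0 (mod 2)
Result: 1

f + g = 1


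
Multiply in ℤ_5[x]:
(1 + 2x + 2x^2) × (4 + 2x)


Expand and collect like terms; reduce coefficients mod 5:
x^0: 1·4 = 4 ≡ 4 (mod 5)
x^1: 1·2 + 2·4 = 10 ≡ 0 (mod 5)
x^2: 2·2 + 2·4 = 12 ≡ 2 (mod 5)
x^3: 2·2 = 4 ≡ 4 (mod 5)
Result: 4 + 2x^2 + 4x^3

f · g = 4 + 2x^2 + 4x^3


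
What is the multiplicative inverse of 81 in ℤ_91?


Use the extended Euclidean algorithm to write 1 = 81·s + 91·t; then s mod 91 is the inverse.
Euclidean algorithm:
  81 = 0·91 + 81
  91 = 1·81 + 10
  81 = 8·10 + 1
  10 = 10·1 + 0
gcd(81,91) = 1
Back-substitution gives: 81·(9) + 91·(-8) = 1
So 81⁻¹ ≡ 9 ≡ 9 (mod 91)
Check: 81 × 9 = 729 ≡ 1 (mod 91) ✓

81⁻¹ ≡ 9 (mod 91)


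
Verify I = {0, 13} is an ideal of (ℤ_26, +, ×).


Check ideal conditions for I = {0, 13} in ℤ_26:
(1) I is an additive subgroup? Yes
(2) For r ∈ ℤ_26 and a ∈ I: r·a ∈ I? Yes

Yes, I is an ideal of ℤ_26


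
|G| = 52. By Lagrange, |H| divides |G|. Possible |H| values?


Lagrange's theorem: |H| divides |G|
|G| = 52
Divisors of 52: 1, 2, 4, 13, 26, 52

Possible subgroup orders: {1, 2, 4, 13, 26, 52}


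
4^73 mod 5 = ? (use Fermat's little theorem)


Fermat's little theorem: if p is prime and gcd(a,p)=1, then a^(p-1) ≡ 1 (mod p)
p = 5 is prime, gcd(4,5) = 1
Reduce exponent: 73 mod 4 = 1
So 4^73 ≡ 4^1 (mod 5)
4^1 mod 5 = 4

4^73 ≡ 4 (mod 5)


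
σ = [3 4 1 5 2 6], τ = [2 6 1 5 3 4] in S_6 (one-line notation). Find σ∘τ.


σ∘τ: apply τ first, then σ
1 →τ 2 →σ 4
2 →τ 6 →σ 6
3 →τ 1 →σ 3
4 →τ 5 →σ 2
5 →τ 3 →σ 1
6 →τ 4 →σ 5

σ∘τ = [4 6 3 2 1 5]


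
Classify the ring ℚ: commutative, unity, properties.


ℚ is a field: commutative, has unity, every nonzero element is a unit (hence an integral domain)
Commutative: Yes
Integral domain: Yes
Has unity: Yes

ℚ: Commutative=Yes, Unity=Yes


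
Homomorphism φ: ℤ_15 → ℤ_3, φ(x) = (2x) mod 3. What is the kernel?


Kernel = preimage of identity
ker(φ) = {x ∈ ℤ_15 : 2x ≡ 0 (mod 3)}. Since 3 | 15, φ is well-defined. The kernel is the cyclic subgroup ⟨3⟩ of ℤ_15 (order 5), i.e. {0, 3, 6, 9, 12}

ker(φ) = {0, 3, 6, 9, 12}


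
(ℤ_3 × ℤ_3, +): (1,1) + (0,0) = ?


Operation: componentwise addition mod (3, 3)
(1,1) + (0,0) = ((a₁+b₁) mod 3, (a₂+b₂) mod 3) with a = (1,1), b = (0,0)

(1,1) + (0,0) = (1,1)


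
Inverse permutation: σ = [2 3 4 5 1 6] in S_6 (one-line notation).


To find σ⁻¹, swap domain and range:
σ(1) = 2 → σ⁻¹(2) = 1
σ(2) = 3 → σ⁻¹(3) = 2
σ(3) = 4 → σ⁻¹(4) = 3
σ(4) = 5 → σ⁻¹(5) = 4
σ(5) = 1 → σ⁻¹(1) = 5
σ(6) = 6 → σ⁻¹(6) = 6

σ⁻¹ = [5 1 2 3 4 6]


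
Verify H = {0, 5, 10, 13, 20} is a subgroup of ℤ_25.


Subgroup test for H = {0, 5, 10, 13, 20} in (ℤ_25, +):
(1) 0 ∈ H? Yes
(2) Closure: for all a,b ∈ H, (a+b) mod 25 ∈ H? No  [counterexample: 5 + 10 = 15 ∉ H]
(3) Inverses: for all a ∈ H, -a mod 25 ∈ H? No

No, H is not a subgroup of ℤ_25


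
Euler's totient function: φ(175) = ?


Factor n: 175 = 5^2 × 7
φ(n) = n · ∏(1 - 1/p) over distinct primes p | n
φ(175) = 175 · (1 - 1/5) · (1 - 1/7) = 120

φ(175) = 120


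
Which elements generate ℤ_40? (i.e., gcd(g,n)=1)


g generates ℤ_n iff gcd(g,n) = 1
Prime factors of 40: 2, 5
Generators are g ∈ {1,...,39} not divisible by any of these primes.
Generators: {1, 3, 7, 9, 11, 13, 17, 19, 21, 23, 27, 29, 31, 33, 37, 39}
Number of generators = φ(40) = 16

Generators of ℤ_40 = {1, 3, 7, 9, 11, 13, 17, 19, 21, 23, 27, 29, 31, 33, 37, 39}


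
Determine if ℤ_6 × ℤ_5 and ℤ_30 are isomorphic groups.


Comparing ℤ_6 × ℤ_5 and ℤ_30:
gcd(6,5) = 1, so ℤ_6 × ℤ_5 ≅ ℤ_30 (CRT)

Yes, ℤ_6 × ℤ_5 ≅ ℤ_30


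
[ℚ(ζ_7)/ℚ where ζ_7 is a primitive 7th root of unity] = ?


[ℚ(ζ_n):ℚ] = deg Φ_n(x) = φ(n). Here φ(7) = 6

[ℚ(ζ_7)/ℚ where ζ_7 is a primitive 7th root of unity] = 6


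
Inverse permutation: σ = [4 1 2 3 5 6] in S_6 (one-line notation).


To find σ⁻¹, swap domain and range:
σ(1) = 4 → σ⁻¹(4) = 1
σ(2) = 1 → σ⁻¹(1) = 2
σ(3) = 2 → σ⁻¹(2) = 3
σ(4) = 3 → σ⁻¹(3) = 4
σ(5) = 5 → σ⁻¹(5) = 5
σ(6) = 6 → σ⁻¹(6) = 6

σ⁻¹ = [2 3 4 1 5 6]


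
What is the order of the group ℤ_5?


ℤ_n has n elements.

|ℤ_5| = 5


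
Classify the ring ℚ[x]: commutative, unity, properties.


Polynomial ring over ℚ (an integral domain) is a commutative integral domain with unity 1
Commutative: Yes
Integral domain: Yes
Has unity: Yes

ℚ[x]: Commutative=Yes, Unity=Yes


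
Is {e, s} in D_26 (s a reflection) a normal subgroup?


H = {e, s} in D_26 (s a reflection)
r·s·r⁻¹ = sr⁻² ≠ s for n ≥ 3, so {e, s} is not closed under conjugation

No, not a normal subgroup


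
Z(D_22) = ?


Z(G) = {g ∈ G | gx = xg for all x ∈ G}
For even n, Z(D_n) = {e, r^(n/2)}: the 180° rotation r^11 commutes with every reflection and rotation

Z(D_22) = {e, r^11}


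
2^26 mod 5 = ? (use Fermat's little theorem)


Fermat's little theorem: if p is prime and gcd(a,p)=1, then a^(p-1) ≡ 1 (mod p)
p = 5 is prime, gcd(2,5) = 1
Reduce exponent: 26 mod 4 = 2
So 2^26 ≡ 2^2 (mod 5)
2^2 mod 5 = 4

2^26 ≡ 4 (mod 5)


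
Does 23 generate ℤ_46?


g generates ℤ_n iff gcd(g, n) = 1
gcd(23, 46) = 23
Since gcd = 23 ≠ 1, ⟨23⟩ has order 2 < 46, so 23 is not a generator.

No, 23 does not generate ℤ_46


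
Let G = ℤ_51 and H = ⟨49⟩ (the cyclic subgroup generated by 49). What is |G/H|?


|⟨49⟩| = n / gcd(49, 51) = 51 / 1 = 51
H is normal (ℤ_51 is abelian).
|G/H| = |G| / |H| = 51 / 51 = 1

|G/H| = 1


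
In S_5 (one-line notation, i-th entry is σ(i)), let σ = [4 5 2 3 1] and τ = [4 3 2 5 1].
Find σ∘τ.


σ∘τ: apply τ first, then σ
1 →τ 4 →σ 3
2 →τ 3 →σ 2
3 →τ 2 →σ 5
4 →τ 5 →σ 1
5 →τ 1 →σ 4

σ∘τ = [3 2 5 1 4]


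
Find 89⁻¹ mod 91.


Use the extended Euclidean algorithm to write 1 = 89·s + 91·t; then s mod 91 is the inverse.
Euclidean algorithm:
  89 = 0·91 + 89
  91 = 1·89 + 2
  89 = 44·2 + 1
  2 = 2·1 + 0
gcd(89,91) = 1
Back-substitution gives: 89·(45) + 91·(-44) = 1
So 89⁻¹ ≡ 45 ≡ 45 (mod 91)
Check: 89 × 45 = 4005 ≡ 1 (mod 91) ✓

89⁻¹ ≡ 45 (mod 91)


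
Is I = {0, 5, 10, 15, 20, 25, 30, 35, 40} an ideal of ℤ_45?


Check ideal conditions for I = {0, 5, 10, 15, 20, 25, 30, 35, 40} in ℤ_45:
(1) I is an additive subgroup? Yes
(2) For r ∈ ℤ_45 and a ∈ I: r·a ∈ I? Yes

Yes, I is an ideal of ℤ_45


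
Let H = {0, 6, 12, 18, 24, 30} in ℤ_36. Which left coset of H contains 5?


5 + H = {5 + h (mod 36) : h ∈ H}
5+0=5, 5+6=11, 5+12=17, 5+18=23, 5+24=29, 5+30=35

5 + H = {5, 11, 17, 23, 29, 35}


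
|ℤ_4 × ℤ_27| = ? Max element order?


|ℤ_4 × ℤ_27| = 4 × 27 = 108
Max element order = lcm(4,27) = 108
Cyclic? Yes (gcd=1)

|ℤ_4×ℤ_27| = 108, max element order = 108


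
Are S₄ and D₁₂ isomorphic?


Comparing S₄ and D₁₂:
S₄ has trivial center; D₁₂ has center {e, r⁶}

No, S₄ ≇ D₁₂


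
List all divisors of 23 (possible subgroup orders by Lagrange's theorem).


Lagrange's theorem: |H| divides |G|
|G| = 23
Divisors of 23: 1, 23

Possible subgroup orders: {1, 23}


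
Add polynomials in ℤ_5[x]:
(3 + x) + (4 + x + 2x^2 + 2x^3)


Add coefficients mod 5:
x^0: 3 + 4 = 2 (mod 5)
x^1: 1 + 1 = 2 (mod 5)
x^2: 0 + 2 = 2 (mod 5)
x^3: 0 + 2 = 2 (mod 5)
Result: 2 + 2x + 2x^2 + 2x^3

f + g = 2 + 2x + 2x^2 + 2x^3


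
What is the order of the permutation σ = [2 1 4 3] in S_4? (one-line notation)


Cycle decomposition: (1 2) (3 4)
Cycle lengths: 2, 2
Order = lcm(2, 2) = 2

ord(σ) = 2


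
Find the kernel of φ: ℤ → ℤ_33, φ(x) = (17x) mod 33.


Kernel = preimage of identity
ker(φ) = {x ∈ ℤ : 17x ≡ 0 (mod 33)}. gcd(17,33) = 1, so 17x ≡ 0 (mod 33) ⟺ x ≡ 0 (mod 33/1 = 33). Hence ker(φ) = 33ℤ

ker(φ) = 33ℤ


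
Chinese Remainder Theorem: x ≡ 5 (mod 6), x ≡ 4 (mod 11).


m₁ = 6, m₂ = 11, gcd = 1, so CRT applies. M = m₁·m₂ = 66
Let M₁ = M/m₁ = 11, M₂ = M/m₂ = 6
Find y₁ ≡ M₁⁻¹ (mod m₁): 11⁻¹ ≡ 5 (mod 6)
Find y₂ ≡ M₂⁻¹ (mod m₂): 6⁻¹ ≡ 2 (mod 11)
x = a₁·M₁·y₁ + a₂·M₂·y₂ = 5·11·5 + 4·6·2 = 323
Reduce mod 66: x ≡ 59
Check: 59 mod 6 = 5 ✓, 59 mod 11 = 4 ✓

x ≡ 59 (mod 66)


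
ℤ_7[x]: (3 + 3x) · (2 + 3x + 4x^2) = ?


Expand and collect like terms; reduce coefficients mod 7:
x^0: 3·2 = 6 ≡ 6 (mod 7)
x^1: 3·3 + 3·2 = 15 ≡ 1 (mod 7)
x^2: 3·4 + 3·3 = 21 ≡ 0 (mod 7)
x^3: 3·4 = 12 ≡ 5 (mod 7)
Result: 6 + x + 5x^3

f · g = 6 + x + 5x^3


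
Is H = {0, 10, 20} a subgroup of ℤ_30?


Subgroup test for H = {0, 10, 20} in (ℤ_30, +):
(1) 0 ∈ H? Yes
(2) Closure: for all a,b ∈ H, (a+b) mod 30 ∈ H? Yes
(3) Inverses: for all a ∈ H, -a mod 30 ∈ H? Yes

Yes, H is a subgroup of ℤ_30


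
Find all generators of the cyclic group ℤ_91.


g generates ℤ_n iff gcd(g,n) = 1
Prime factors of 91: 7, 13
Generators are g ∈ {1,...,90} not divisible by any of these primes.
Generators: {1, 2, 3, 4, 5, 6, 8, 9, 10, 11, 12, 15, 16, 17, 18, 19, 20, 22, 23, 24, 25, 27, 29, 30, 31, 32, 33, 34, 36, 37, 38, 40, 41, 43, 44, 45, 46, 47, 48, 50, 51, 53, 54, 55, 57, 58, 59, 60, 61, 62, 64, 66, 67, 68, 69, 71, 72, 73, 74, 75, 76, 79, 80, 81, 82, 83, 85, 86, 87, 88, 89, 90}
Number of generators = φ(91) = 72

Generators of ℤ_91 = {1, 2, 3, 4, 5, 6, 8, 9, 10, 11, 12, 15, 16, 17, 18, 19, 20, 22, 23, 24, 25, 27, 29, 30, 31, 32, 33, 34, 36, 37, 38, 40, 41, 43, 44, 45, 46, 47, 48, 50, 51, 53, 54, 55, 57, 58, 59, 60, 61, 62, 64, 66, 67, 68, 69, 71, 72, 73, 74, 75, 76, 79, 80, 81, 82, 83, 85, 86, 87, 88, 89, 90}


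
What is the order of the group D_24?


|D_n| = 2n (n rotations and n reflections)
|D_24| = 2×24 = 48

|D_24| = 48


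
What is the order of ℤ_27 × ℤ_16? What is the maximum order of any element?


|ℤ_27 × ℤ_16| = 27 × 16 = 432
Max element order = lcm(27,16) = 432
Cyclic? Yes (gcd=1)

|ℤ_27×ℤ_16| = 432, max element order = 432


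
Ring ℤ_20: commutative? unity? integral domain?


ℤ_20 is a commutative ring with unity 1; 20 = 2×10 is composite, so 2·10 ≡ 0 gives zero divisors (not an integral domain)
Commutative: Yes
Integral domain: No
Has unity: Yes

ℤ_20: Commutative=Yes, Unity=Yes


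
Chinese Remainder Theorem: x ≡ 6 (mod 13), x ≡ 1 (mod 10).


m₁ = 13, m₂ = 10, gcd = 1, so CRT applies. M = m₁·m₂ = 130
Let M₁ = M/m₁ = 10, M₂ = M/m₂ = 13
Find y₁ ≡ M₁⁻¹ (mod m₁): 10⁻¹ ≡ 4 (mod 13)
Find y₂ ≡ M₂⁻¹ (mod m₂): 13⁻¹ ≡ 7 (mod 10)
x = a₁·M₁·y₁ + a₂·M₂·y₂ = 6·10·4 + 1·13·7 = 331
Reduce mod 130: x ≡ 71
Check: 71 mod 13 = 6 ✓, 71 mod 10 = 1 ✓

x ≡ 71 (mod 130)


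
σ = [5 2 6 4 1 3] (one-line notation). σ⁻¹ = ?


To find σ⁻¹, swap domain and range:
σ(1) = 5 → σ⁻¹(5) = 1
σ(2) = 2 → σ⁻¹(2) = 2
σ(3) = 6 → σ⁻¹(6) = 3
σ(4) = 4 → σ⁻¹(4) = 4
σ(5) = 1 → σ⁻¹(1) = 5
σ(6) = 3 → σ⁻¹(3) = 6

σ⁻¹ = [5 2 6 4 1 3]


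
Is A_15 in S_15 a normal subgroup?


H = A_15 in S_15
A_15 has index 2 in S_15, and every subgroup of index 2 is normal

Yes, normal subgroup


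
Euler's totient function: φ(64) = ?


Factor n: 64 = 2^6
φ(n) = n · ∏(1 - 1/p) over distinct primes p | n
φ(64) = 64 · (1 - 1/2) = 32

φ(64) = 32


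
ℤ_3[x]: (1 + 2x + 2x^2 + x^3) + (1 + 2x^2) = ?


Add coefficients mod 3:
x^0: 1 + 1 = 2 (mod 3)
x^1: 2 + 0 = 2 (mod 3)
x^2: 2 + 2 = 1 (mod 3)
x^3: 1 + 0 = 1 (mod 3)
Result: 2 + 2x + x^2 + x^3

f + g = 2 + 2x + x^2 + x^3


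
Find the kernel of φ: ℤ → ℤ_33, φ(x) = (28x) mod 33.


Kernel = preimage of identity
ker(φ) = {x ∈ ℤ : 28x ≡ 0 (mod 33)}. gcd(28,33) = 1, so 28x ≡ 0 (mod 33) ⟺ x ≡ 0 (mod 33/1 = 33). Hence ker(φ) = 33ℤ

ker(φ) = 33ℤ


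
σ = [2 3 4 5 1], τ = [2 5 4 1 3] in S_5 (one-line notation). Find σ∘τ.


σ∘τ: apply τ first, then σ
1 →τ 2 →σ 3
2 →τ 5 →σ 1
3 →τ 4 →σ 5
4 →τ 1 →σ 2
5 →τ 3 →σ 4

σ∘τ = [3 1 5 2 4]


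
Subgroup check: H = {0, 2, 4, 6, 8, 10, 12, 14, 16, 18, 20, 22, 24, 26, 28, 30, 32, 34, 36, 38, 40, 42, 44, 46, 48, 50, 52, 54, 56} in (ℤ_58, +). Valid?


Subgroup test for H = {0, 2, 4, 6, 8, 10, 12, 14, 16, 18, 20, 22, 24, 26, 28, 30, 32, 34, 36, 38, 40, 42, 44, 46, 48, 50, 52, 54, 56} in (ℤ_58, +):
(1) 0 ∈ H? Yes
(2) Closure: for all a,b ∈ H, (a+b) mod 58 ∈ H? Yes
(3) Inverses: for all a ∈ H, -a mod 58 ∈ H? Yes

Yes, H is a subgroup of ℤ_58


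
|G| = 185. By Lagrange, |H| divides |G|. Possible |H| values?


Lagrange's theorem: |H| divides |G|
|G| = 185
Divisors of 185: 1, 5, 37, 185

Possible subgroup orders: {1, 5, 37, 185}


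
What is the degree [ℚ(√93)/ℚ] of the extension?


√93 has minimal polynomial x² - 93 (irreducible over ℚ since 93 is squarefree)

[ℚ(√93)/ℚ] = 2


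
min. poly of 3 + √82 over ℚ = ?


Let α = 3 + √82. Then α - 3 = √82, so (α - 3)² = 82, giving α² - 6α - 73 = 0. Degree 2 and α ∉ ℚ, so this is the minimal polynomial.

Minimal polynomial: x² - 6x - 73


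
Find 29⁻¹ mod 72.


Use the extended Euclidean algorithm to write 1 = 29·s + 72·t; then s mod 72 is the inverse.
Euclidean algorithm:
  29 = 0·72 + 29
  72 = 2·29 + 14
  29 = 2·14 + 1
  14 = 14·1 + 0
gcd(29,72) = 1
Back-substitution gives: 29·(5) + 72·(-2) = 1
So 29⁻¹ ≡ 5 ≡ 5 (mod 72)
Check: 29 × 5 = 145 ≡ 1 (mod 72) ✓

29⁻¹ ≡ 5 (mod 72)


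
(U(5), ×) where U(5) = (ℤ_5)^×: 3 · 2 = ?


Operation: multiplication mod 5
3 · 2 = (a × b) mod 5 with a = 3, b = 2

3 · 2 = 1


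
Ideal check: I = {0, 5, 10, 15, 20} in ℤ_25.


Check ideal conditions for I = {0, 5, 10, 15, 20} in ℤ_25:
(1) I is an additive subgroup? Yes
(2) For r ∈ ℤ_25 and a ∈ I: r·a ∈ I? Yes

Yes, I is an ideal of ℤ_25


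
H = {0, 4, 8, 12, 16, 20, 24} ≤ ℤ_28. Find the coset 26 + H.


26 + H = {26 + h (mod 28) : h ∈ H}
26+0=26, 26+4=2, 26+8=6, 26+12=10, 26+16=14, 26+20=18, 26+24=22
26 + H = {2, 6, 10, 14, 18, 22, 26} = 2 + H

26 + H = {2, 6, 10, 14, 18, 22, 26}


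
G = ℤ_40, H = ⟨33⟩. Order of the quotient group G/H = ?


|⟨33⟩| = n / gcd(33, 40) = 40 / 1 = 40
H is normal (ℤ_40 is abelian).
|G/H| = |G| / |H| = 40 / 40 = 1

|G/H| = 1


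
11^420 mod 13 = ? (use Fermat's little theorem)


Fermat's little theorem: if p is prime and gcd(a,p)=1, then a^(p-1) ≡ 1 (mod p)
p = 13 is prime, gcd(11,13) = 1
Reduce exponent: 420 mod 12 = 0
So 11^420 ≡ 11^0 (mod 13)
11^0 = 1

11^420 ≡ 1 (mod 13)


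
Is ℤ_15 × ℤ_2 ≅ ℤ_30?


Comparing ℤ_15 × ℤ_2 and ℤ_30:
gcd(15,2) = 1, so ℤ_15 × ℤ_2 ≅ ℤ_30 (CRT)

Yes, ℤ_15 × ℤ_2 ≅ ℤ_30


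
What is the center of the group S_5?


Z(G) = {g ∈ G | gx = xg for all x ∈ G}
S_n is non-abelian for n ≥ 3; Z(S_5) is trivial

Z(S_5) = {e}


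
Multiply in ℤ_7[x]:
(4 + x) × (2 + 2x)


Expand and collect like terms; reduce coefficients mod 7:
x^0: 4·2 = 8 ≡ 1 (mod 7)
x^1: 4·2 + 1·2 = 10 ≡ 3 (mod 7)
x^2: 1·2 = 2 ≡ 2 (mod 7)
Result: 1 + 3x + 2x^2

f · g = 1 + 3x + 2x^2


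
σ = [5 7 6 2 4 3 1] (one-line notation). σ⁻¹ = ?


To find σ⁻¹, swap domain and range:
σ(1) = 5 → σ⁻¹(5) = 1
σ(2) = 7 → σ⁻¹(7) = 2
σ(3) = 6 → σ⁻¹(6) = 3
σ(4) = 2 → σ⁻¹(2) = 4
σ(5) = 4 → σ⁻¹(4) = 5
σ(6) = 3 → σ⁻¹(3) = 6
σ(7) = 1 → σ⁻¹(1) = 7

σ⁻¹ = [7 4 6 5 1 3 2]


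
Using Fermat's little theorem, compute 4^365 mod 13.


Fermat's little theorem: if p is prime and gcd(a,p)=1, then a^(p-1) ≡ 1 (mod p)
p = 13 is prime, gcd(4,13) = 1
Reduce exponent: 365 mod 12 = 5
So 4^365 ≡ 4^5 (mod 13)
4^5 mod 13 = 10

4^365 ≡ 10 (mod 13)


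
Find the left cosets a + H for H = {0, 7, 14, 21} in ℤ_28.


H = {0, 7, 14, 21}, |H| = 4
Number of cosets = |G|/|H| = 28/4 = 7
0 + H = {0, 7, 14, 21}
1 + H = {1, 8, 15, 22}
2 + H = {2, 9, 16, 23}
3 + H = {3, 10, 17, 24}
4 + H = {4, 11, 18, 25}
5 + H = {5, 12, 19, 26}
6 + H = {6, 13, 20, 27}

Cosets: 0+H={0,7,14,21}; 1+H={1,8,15,22}; 2+H={2,9,16,23}; 3+H={3,10,17,24}; 4+H={4,11,18,25}; 5+H={5,12,19,26}; 6+H={6,13,20,27}


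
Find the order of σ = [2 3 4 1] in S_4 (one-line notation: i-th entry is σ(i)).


Cycle decomposition: (1 2 3 4)
Cycle lengths: 4
Order = lcm(4) = 4

ord(σ) = 4


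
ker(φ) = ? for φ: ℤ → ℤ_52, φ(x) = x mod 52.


Kernel = preimage of identity
ker(φ) = {x ∈ ℤ : x ≡ 0 (mod 52)} = 52ℤ = {0, ±52, ±104, ...}

ker(φ) = 52ℤ


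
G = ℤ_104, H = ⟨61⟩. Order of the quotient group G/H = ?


|⟨61⟩| = n / gcd(61, 104) = 104 / 1 = 104
H is normal (ℤ_104 is abelian).
|G/H| = |G| / |H| = 104 / 104 = 1

|G/H| = 1


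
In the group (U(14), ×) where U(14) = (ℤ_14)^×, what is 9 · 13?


Operation: multiplication mod 14
9 · 13 = (a × b) mod 14 with a = 9, b = 13

9 · 13 = 5


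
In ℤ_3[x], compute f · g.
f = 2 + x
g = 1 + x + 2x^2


Expand and collect like terms; reduce coefficients mod 3:
x^0: 2·1 = 2 ≡ 2 (mod 3)
x^1: 2·1 + 1·1 = 3 ≡ 0 (mod 3)
x^2: 2·2 + 1·1 = 5 ≡ 2 (mod 3)
x^3: 1·2 = 2 ≡ 2 (mod 3)
Result: 2 + 2x^2 + 2x^3

f · g = 2 + 2x^2 + 2x^3


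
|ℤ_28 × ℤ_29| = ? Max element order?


|ℤ_28 × ℤ_29| = 28 × 29 = 812
Max element order = lcm(28,29) = 812
Cyclic? Yes (gcd=1)

|ℤ_28×ℤ_29| = 812, max element order = 812


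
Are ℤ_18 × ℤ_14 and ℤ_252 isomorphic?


Comparing ℤ_18 × ℤ_14 and ℤ_252:
gcd(18,14) = 2 ≠ 1. Max element order in ℤ_18×ℤ_14 is lcm(18,14) = 126 < 252, so it has no element of order 252

No, ℤ_18 × ℤ_14 ≇ ℤ_252


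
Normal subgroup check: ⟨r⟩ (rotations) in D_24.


H = ⟨r⟩ (rotations) in D_24
The rotation subgroup ⟨r⟩ has index 2 in D_24, so it is normal

Yes, normal subgroup


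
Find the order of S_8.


|S_n| = n! (number of permutations of n symbols)
|S_8| = 8! = 40320

|S_8| = 40320


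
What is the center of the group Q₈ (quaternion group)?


Z(G) = {g ∈ G | gx = xg for all x ∈ G}
In Q₈ = {±1, ±i, ±j, ±k}, only ±1 commute with every element

Z(Q₈ (quaternion group)) = {1, -1}


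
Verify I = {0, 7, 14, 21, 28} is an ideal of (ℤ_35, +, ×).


Check ideal conditions for I = {0, 7, 14, 21, 28} in ℤ_35:
(1) I is an additive subgroup? Yes
(2) For r ∈ ℤ_35 and a ∈ I: r·a ∈ I? Yes

Yes, I is an ideal of ℤ_35


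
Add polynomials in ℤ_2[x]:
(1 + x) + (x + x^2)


Add coefficients mod 2:
x^0: 1 + 0 = 1 (mod 2)
x^1: 1 + 1 = 0 (mod 2)
x^2: 0 + 1 = 1 (mod 2)
Result: 1 + x^2

f + g = 1 + x^2


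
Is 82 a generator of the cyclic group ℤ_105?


g generates ℤ_n iff gcd(g, n) = 1
gcd(82, 105) = 1
Since gcd = 1, 82 is a generator.

Yes, 82 generates ℤ_105


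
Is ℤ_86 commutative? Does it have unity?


ℤ_86 is a commutative ring with unity 1; 86 = 2×43 is composite, so 2·43 ≡ 0 gives zero divisors (not an integral domain)
Commutative: Yes
Integral domain: No
Has unity: Yes

ℤ_86: Commutative=Yes, Unity=Yes


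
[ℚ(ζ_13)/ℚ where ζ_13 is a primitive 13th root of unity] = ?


[ℚ(ζ_n):ℚ] = deg Φ_n(x) = φ(n). Here φ(13) = 12

[ℚ(ζ_13)/ℚ where ζ_13 is a primitive 13th root of unity] = 12


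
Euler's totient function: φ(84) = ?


Factor n: 84 = 2^2 × 3 × 7
φ(n) = n · ∏(1 - 1/p) over distinct primes p | n
φ(84) = 84 · (1 - 1/2) · (1 - 1/3) · (1 - 1/7) = 24

φ(84) = 24


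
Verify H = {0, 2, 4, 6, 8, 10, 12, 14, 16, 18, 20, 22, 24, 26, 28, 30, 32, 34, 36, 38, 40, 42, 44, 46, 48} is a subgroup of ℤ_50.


Subgroup test for H = {0, 2, 4, 6, 8, 10, 12, 14, 16, 18, 20, 22, 24, 26, 28, 30, 32, 34, 36, 38, 40, 42, 44, 46, 48} in (ℤ_50, +):
(1) 0 ∈ H? Yes
(2) Closure: for all a,b ∈ H, (a+b) mod 50 ∈ H? Yes
(3) Inverses: for all a ∈ H, -a mod 50 ∈ H? Yes

Yes, H is a subgroup of ℤ_50


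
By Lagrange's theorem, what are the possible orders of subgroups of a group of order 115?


Lagrange's theorem: |H| divides |G|
|G| = 115
Divisors of 115: 1, 5, 23, 115

Possible subgroup orders: {1, 5, 23, 115}


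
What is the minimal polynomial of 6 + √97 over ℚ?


Let α = 6 + √97. Then α - 6 = √97, so (α - 6)² = 97, giving α² - 12α - 61 = 0. Degree 2 and α ∉ ℚ, so this is the minimal polynomial.

Minimal polynomial: x² - 12x - 61


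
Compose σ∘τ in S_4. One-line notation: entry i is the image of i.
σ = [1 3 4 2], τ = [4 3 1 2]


σ∘τ: apply τ first, then σ
1 →τ 4 →σ 2
2 →τ 3 →σ 4
3 →τ 1 →σ 1
4 →τ 2 →σ 3

σ∘τ = [2 4 1 3]


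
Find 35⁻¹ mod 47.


Use the extended Euclidean algorithm to write 1 = 35·s + 47·t; then s mod 47 is the inverse.
Euclidean algorithm:
  35 = 0·47 + 35
  47 = 1·35 + 12
  35 = 2·12 + 11
  12 = 1·11 + 1
  11 = 11·1 + 0
gcd(35,47) = 1
Back-substitution gives: 35·(-4) + 47·(3) = 1
So 35⁻¹ ≡ -4 ≡ 43 (mod 47)
Check: 35 × 43 = 1505 ≡ 1 (mod 47) ✓

35⁻¹ ≡ 43 (mod 47)


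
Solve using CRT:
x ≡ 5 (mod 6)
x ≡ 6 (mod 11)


m₁ = 6, m₂ = 11, gcd = 1, so CRT applies. M = m₁·m₂ = 66
Let M₁ = M/m₁ = 11, M₂ = M/m₂ = 6
Find y₁ ≡ M₁⁻¹ (mod m₁): 11⁻¹ ≡ 5 (mod 6)
Find y₂ ≡ M₂⁻¹ (mod m₂): 6⁻¹ ≡ 2 (mod 11)
x = a₁·M₁·y₁ + a₂·M₂·y₂ = 5·11·5 + 6·6·2 = 347
Reduce mod 66: x ≡ 17
Check: 17 mod 6 = 5 ✓, 17 mod 11 = 6 ✓

x ≡ 17 (mod 66)


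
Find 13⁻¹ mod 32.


Use the extended Euclidean algorithm to write 1 = 13·s + 32·t; then s mod 32 is the inverse.
Euclidean algorithm:
  13 = 0·32 + 13
  32 = 2·13 + 6
  13 = 2·6 + 1
  6 = 6·1 + 0
gcd(13,32) = 1
Back-substitution gives: 13·(5) + 32·(-2) = 1
So 13⁻¹ ≡ 5 ≡ 5 (mod 32)
Check: 13 × 5 = 65 ≡ 1 (mod 32) ✓

13⁻¹ ≡ 5 (mod 32)


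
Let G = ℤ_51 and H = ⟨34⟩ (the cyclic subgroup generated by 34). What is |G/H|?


|⟨34⟩| = n / gcd(34, 51) = 51 / 17 = 3
H is normal (ℤ_51 is abelian).
|G/H| = |G| / |H| = 51 / 3 = 17

|G/H| = 17


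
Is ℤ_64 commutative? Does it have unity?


ℤ_64 is a commutative ring with unity 1; 64 = 2×32 is composite, so 2·32 ≡ 0 gives zero divisors (not an integral domain)
Commutative: Yes
Integral domain: No
Has unity: Yes

ℤ_64: Commutative=Yes, Unity=Yes


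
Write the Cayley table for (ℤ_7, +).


Elements: {0, 1, 2, 3, 4, 5, 6}
Operation: addition mod 7
Entry (a, b) = (a + b) mod 7

Cayley table:
  | 0 | 1 | 2 | 3 | 4 | 5 | 6
0 | 0 | 1 | 2 | 3 | 4 | 5 | 6
1 | 1 | 2 | 3 | 4 | 5 | 6 | 0
2 | 2 | 3 | 4 | 5 | 6 | 0 | 1
3 | 3 | 4 | 5 | 6 | 0 | 1 | 2
4 | 4 | 5 | 6 | 0 | 1 | 2 | 3
5 | 5 | 6 | 0 | 1 | 2 | 3 | 4
6 | 6 | 0 | 1 | 2 | 3 | 4 | 5


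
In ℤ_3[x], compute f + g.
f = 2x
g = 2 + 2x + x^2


Add coefficients mod 3:
x^0: 0 + 2 = 2 (mod 3)
x^1: 2 + 2 = 1 (mod 3)
x^2: 0 + 1 = 1 (mod 3)
Result: 2 + x + x^2

f + g = 2 + x + x^2


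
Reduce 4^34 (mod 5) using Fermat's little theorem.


Fermat's little theorem: if p is prime and gcd(a,p)=1, then a^(p-1) ≡ 1 (mod p)
p = 5 is prime, gcd(4,5) = 1
Reduce exponent: 34 mod 4 = 2
So 4^34 ≡ 4^2 (mod 5)
4^2 mod 5 = 1

4^34 ≡ 1 (mod 5)


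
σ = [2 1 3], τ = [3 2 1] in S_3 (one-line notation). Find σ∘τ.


σ∘τ: apply τ first, then σ
1 →τ 3 →σ 3
2 →τ 2 →σ 1
3 →τ 1 →σ 2

σ∘τ = [3 1 2]


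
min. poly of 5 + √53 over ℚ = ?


Let α = 5 + √53. Then α - 5 = √53, so (α - 5)² = 53, giving α² - 10α - 28 = 0. Degree 2 and α ∉ ℚ, so this is the minimal polynomial.

Minimal polynomial: x² - 10x - 28


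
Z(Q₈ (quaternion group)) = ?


Z(G) = {g ∈ G | gx = xg for all x ∈ G}
In Q₈ = {±1, ±i, ±j, ±k}, only ±1 commute with every element

Z(Q₈ (quaternion group)) = {1, -1}


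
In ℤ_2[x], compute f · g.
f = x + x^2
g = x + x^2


Expand and collect like terms; reduce coefficients mod 2:
x^0: 0·0 = 0 ≡ 0 (mod 2)
x^1: 0·1 + 1·0 = 0 ≡ 0 (mod 2)
x^2: 0·1 + 1·1 + 1·0 = 1 ≡ 1 (mod 2)
x^3: 1·1 + 1·1 = 2 ≡ 0 (mod 2)
x^4: 1·1 = 1 ≡ 1 (mod 2)
Result: x^2 + x^4

f · g = x^2 + x^4


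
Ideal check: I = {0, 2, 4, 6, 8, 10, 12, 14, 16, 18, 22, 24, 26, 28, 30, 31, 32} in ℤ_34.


Check ideal conditions for I = {0, 2, 4, 6, 8, 10, 12, 14, 16, 18, 22, 24, 26, 28, 30, 31, 32} in ℤ_34:
(1) I is an additive subgroup? No
(2) For r ∈ ℤ_34 and a ∈ I: r·a ∈ I? No  [counterexample: r=2, a=10, r·a mod 34 = 20 ∉ I]

No, I is not an ideal of ℤ_34


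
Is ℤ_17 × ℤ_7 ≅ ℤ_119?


Comparing ℤ_17 × ℤ_7 and ℤ_119:
gcd(17,7) = 1, so ℤ_17 × ℤ_7 ≅ ℤ_119 (CRT)

Yes, ℤ_17 × ℤ_7 ≅ ℤ_119


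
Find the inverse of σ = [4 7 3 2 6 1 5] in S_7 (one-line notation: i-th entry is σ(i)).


To find σ⁻¹, swap domain and range:
σ(1) = 4 → σ⁻¹(4) = 1
σ(2) = 7 → σ⁻¹(7) = 2
σ(3) = 3 → σ⁻¹(3) = 3
σ(4) = 2 → σ⁻¹(2) = 4
σ(5) = 6 → σ⁻¹(6) = 5
σ(6) = 1 → σ⁻¹(1) = 6
σ(7) = 5 → σ⁻¹(5) = 7

σ⁻¹ = [6 4 3 1 7 5 2]


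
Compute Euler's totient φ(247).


Factor n: 247 = 13 × 19
φ(n) = n · ∏(1 - 1/p) over distinct primes p | n
φ(247) = 247 · (1 - 1/13) · (1 - 1/19) = 216

φ(247) = 216


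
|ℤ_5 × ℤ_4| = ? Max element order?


|ℤ_5 × ℤ_4| = 5 × 4 = 20
Max element order = lcm(5,4) = 20
Cyclic? Yes (gcd=1)

|ℤ_5×ℤ_4| = 20, max element order = 20


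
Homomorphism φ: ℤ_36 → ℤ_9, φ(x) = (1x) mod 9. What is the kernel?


Kernel = preimage of identity
ker(φ) = {x ∈ ℤ_36 : 1x ≡ 0 (mod 9)}. Since 9 | 36, φ is well-defined. The kernel is the cyclic subgroup ⟨9⟩ of ℤ_36 (order 4), i.e. {0, 9, 18, 27}

ker(φ) = {0, 9, 18, 27}


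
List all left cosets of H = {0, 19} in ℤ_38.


H = {0, 19}, |H| = 2
Number of cosets = |G|/|H| = 38/2 = 19
0 + H = {0, 19}
1 + H = {1, 20}
2 + H = {2, 21}
3 + H = {3, 22}
4 + H = {4, 23}
5 + H = {5, 24}
6 + H = {6, 25}
7 + H = {7, 26}
8 + H = {8, 27}
9 + H = {9, 28}
10 + H = {10, 29}
11 + H = {11, 30}
12 + H = {12, 31}
13 + H = {13, 32}
14 + H = {14, 33}
15 + H = {15, 34}
16 + H = {16, 35}
17 + H = {17, 36}
18 + H = {18, 37}

Cosets: 0+H={0,19}; 1+H={1,20}; 2+H={2,21}; 3+H={3,22}; 4+H={4,23}; 5+H={5,24}; 6+H={6,25}; 7+H={7,26}; 8+H={8,27}; 9+H={9,28}; 10+H={10,29}; 11+H={11,30}; 12+H={12,31}; 13+H={13,32}; 14+H={14,33}; 15+H={15,34}; 16+H={16,35}; 17+H={17,36}; 18+H={18,37}


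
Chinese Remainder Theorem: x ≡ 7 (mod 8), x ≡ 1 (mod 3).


m₁ = 8, m₂ = 3, gcd = 1, so CRT applies. M = m₁·m₂ = 24
Let M₁ = M/m₁ = 3, M₂ = M/m₂ = 8
Find y₁ ≡ M₁⁻¹ (mod m₁): 3⁻¹ ≡ 3 (mod 8)
Find y₂ ≡ M₂⁻¹ (mod m₂): 8⁻¹ ≡ 2 (mod 3)
x = a₁·M₁·y₁ + a₂·M₂·y₂ = 7·3·3 + 1·8·2 = 79
Reduce mod 24: x ≡ 7
Check: 7 mod 8 = 7 ✓, 7 mod 3 = 1 ✓

x ≡ 7 (mod 24)


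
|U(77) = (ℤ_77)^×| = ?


U(n) is the group of units mod n; |U(n)| = φ(n)
|U(77)| = φ(77) = 60

|U(77) = (ℤ_77)^×| = 60


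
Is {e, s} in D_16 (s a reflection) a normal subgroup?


H = {e, s} in D_16 (s a reflection)
r·s·r⁻¹ = sr⁻² ≠ s for n ≥ 3, so {e, s} is not closed under conjugation

No, not a normal subgroup


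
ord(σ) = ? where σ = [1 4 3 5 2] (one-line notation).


Cycle decomposition: (2 4 5)
Cycle lengths: 3
Order = lcm(3) = 3

ord(σ) = 3


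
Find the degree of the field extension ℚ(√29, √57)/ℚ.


[ℚ(√29,√57):ℚ] = [ℚ(√29,√57):ℚ(√29)]·[ℚ(√29):ℚ] = 2·2 = 4

[ℚ(√29, √57)/ℚ] = 4


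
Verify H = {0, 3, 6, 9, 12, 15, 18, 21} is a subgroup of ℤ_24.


Subgroup test for H = {0, 3, 6, 9, 12, 15, 18, 21} in (ℤ_24, +):
(1) 0 ∈ H? Yes
(2) Closure: for all a,b ∈ H, (a+b) mod 24 ∈ H? Yes
(3) Inverses: for all a ∈ H, -a mod 24 ∈ H? Yes

Yes, H is a subgroup of ℤ_24


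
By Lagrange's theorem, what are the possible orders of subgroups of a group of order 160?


Lagrange's theorem: |H| divides |G|
|G| = 160
Divisors of 160: 1, 2, 4, 5, 8, 10, 16, 20, 32, 40, 80, 160

Possible subgroup orders: {1, 2, 4, 5, 8, 10, 16, 20, 32, 40, 80, 160}


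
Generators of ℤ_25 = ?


g generates ℤ_n iff gcd(g,n) = 1
Prime factors of 25: 5
Generators are g ∈ {1,...,24} not divisible by any of these primes.
Generators: {1, 2, 3, 4, 6, 7, 8, 9, 11, 12, 13, 14, 16, 17, 18, 19, 21, 22, 23, 24}
Number of generators = φ(25) = 20

Generators of ℤ_25 = {1, 2, 3, 4, 6, 7, 8, 9, 11, 12, 13, 14, 16, 17, 18, 19, 21, 22, 23, 24}


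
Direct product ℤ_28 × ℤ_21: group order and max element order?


|ℤ_28 × ℤ_21| = 28 × 21 = 588
Max element order = lcm(28,21) = 84
Cyclic? No (gcd=7)

|ℤ_28×ℤ_21| = 588, max element order = 84


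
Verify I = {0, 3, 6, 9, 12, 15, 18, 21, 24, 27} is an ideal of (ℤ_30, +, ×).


Check ideal conditions for I = {0, 3, 6, 9, 12, 15, 18, 21, 24, 27} in ℤ_30:
(1) I is an additive subgroup? Yes
(2) For r ∈ ℤ_30 and a ∈ I: r·a ∈ I? Yes

Yes, I is an ideal of ℤ_30


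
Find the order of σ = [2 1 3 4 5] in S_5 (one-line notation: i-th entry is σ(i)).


Cycle decomposition: (1 2)
Cycle lengths: 2
Order = lcm(2) = 2

ord(σ) = 2


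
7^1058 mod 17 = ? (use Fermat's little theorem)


Fermat's little theorem: if p is prime and gcd(a,p)=1, then a^(p-1) ≡ 1 (mod p)
p = 17 is prime, gcd(7,17) = 1
Reduce exponent: 1058 mod 16 = 2
So 7^1058 ≡ 7^2 (mod 17)
7^2 mod 17 = 15

7^1058 ≡ 15 (mod 17)


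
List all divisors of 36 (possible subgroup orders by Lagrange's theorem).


Lagrange's theorem: |H| divides |G|
|G| = 36
Divisors of 36: 1, 2, 3, 4, 6, 9, 12, 18, 36

Possible subgroup orders: {1, 2, 3, 4, 6, 9, 12, 18, 36}


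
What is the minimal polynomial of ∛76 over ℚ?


∛76 satisfies x³ - 76 = 0, irreducible over ℚ (no rational root; 76 is not a perfect cube)

Minimal polynomial: x³ - 76


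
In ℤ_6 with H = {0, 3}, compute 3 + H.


3 + H = {3 + h (mod 6) : h ∈ H}
3+0=3, 3+3=0
3 + H = {0, 3} = 0 + H

3 + H = {0, 3}


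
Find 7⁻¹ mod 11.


Use the extended Euclidean algorithm to write 1 = 7·s + 11·t; then s mod 11 is the inverse.
Euclidean algorithm:
  7 = 0·11 + 7
  11 = 1·7 + 4
  7 = 1·4 + 3
  4 = 1·3 + 1
  3 = 3·1 + 0
gcd(7,11) = 1
Back-substitution gives: 7·(-3) + 11·(2) = 1
So 7⁻¹ ≡ -3 ≡ 8 (mod 11)
Check: 7 × 8 = 56 ≡ 1 (mod 11) ✓

7⁻¹ ≡ 8 (mod 11)


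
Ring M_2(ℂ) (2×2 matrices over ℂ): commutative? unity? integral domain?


Matrix multiplication is non-commutative for n ≥ 2; the identity matrix I is the unity; singular matrices give zero divisors, so not an integral domain
Commutative: No
Integral domain: No
Has unity: Yes

M_2(ℂ) (2×2 matrices over ℂ): Commutative=No, Unity=Yes


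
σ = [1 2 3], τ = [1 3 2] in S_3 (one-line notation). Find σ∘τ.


σ∘τ: apply τ first, then σ
1 →τ 1 →σ 1
2 →τ 3 →σ 3
3 →τ 2 →σ 2

σ∘τ = [1 3 2]


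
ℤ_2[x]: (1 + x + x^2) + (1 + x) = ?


Add coefficients mod 2:
x^0: 1 + 1 = 0 (mod 2)
x^1: 1 + 1 = 0 (mod 2)
x^2: 1 + 0 = 1 (mod 2)
Result: x^2

f + g = x^2


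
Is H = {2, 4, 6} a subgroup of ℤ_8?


Subgroup test for H = {2, 4, 6} in (ℤ_8, +):
(1) 0 ∈ H? No
(2) Closure: for all a,b ∈ H, (a+b) mod 8 ∈ H? No  [counterexample: 2 + 6 = 0 ∉ H]
(3) Inverses: for all a ∈ H, -a mod 8 ∈ H? Yes

No, H is not a subgroup of ℤ_8


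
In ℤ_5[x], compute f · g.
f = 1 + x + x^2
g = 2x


Expand and collect like terms; reduce coefficients mod 5:
x^0: 1·0 = 0 ≡ 0 (mod 5)
x^1: 1·2 + 1·0 = 2 ≡ 2 (mod 5)
x^2: 1·2 + 1·0 = 2 ≡ 2 (mod 5)
x^3: 1·2 = 2 ≡ 2 (mod 5)
Result: 2x + 2x^2 + 2x^3

f · g = 2x + 2x^2 + 2x^3


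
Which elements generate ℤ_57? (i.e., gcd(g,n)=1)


g generates ℤ_n iff gcd(g,n) = 1
Prime factors of 57: 3, 19
Generators are g ∈ {1,...,56} not divisible by any of these primes.
Generators: {1, 2, 4, 5, 7, 8, 10, 11, 13, 14, 16, 17, 20, 22, 23, 25, 26, 28, 29, 31, 32, 34, 35, 37, 40, 41, 43, 44, 46, 47, 49, 50, 52, 53, 55, 56}
Number of generators = φ(57) = 36

Generators of ℤ_57 = {1, 2, 4, 5, 7, 8, 10, 11, 13, 14, 16, 17, 20, 22, 23, 25, 26, 28, 29, 31, 32, 34, 35, 37, 40, 41, 43, 44, 46, 47, 49, 50, 52, 53, 55, 56}


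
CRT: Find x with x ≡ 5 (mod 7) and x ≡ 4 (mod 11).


m₁ = 7, m₂ = 11, gcd = 1, so CRT applies. M = m₁·m₂ = 77
Let M₁ = M/m₁ = 11, M₂ = M/m₂ = 7
Find y₁ ≡ M₁⁻¹ (mod m₁): 11⁻¹ ≡ 2 (mod 7)
Find y₂ ≡ M₂⁻¹ (mod m₂): 7⁻¹ ≡ 8 (mod 11)
x = a₁·M₁·y₁ + a₂·M₂·y₂ = 5·11·2 + 4·7·8 = 334
Reduce mod 77: x ≡ 26
Check: 26 mod 7 = 5 ✓, 26 mod 11 = 4 ✓

x ≡ 26 (mod 77)


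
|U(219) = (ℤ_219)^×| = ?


U(n) is the group of units mod n; |U(n)| = φ(n)
|U(219)| = φ(219) = 144

|U(219) = (ℤ_219)^×| = 144


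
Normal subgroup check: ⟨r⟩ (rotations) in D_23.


H = ⟨r⟩ (rotations) in D_23
The rotation subgroup ⟨r⟩ has index 2 in D_23, so it is normal

Yes, normal subgroup


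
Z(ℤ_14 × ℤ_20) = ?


Z(G) = {g ∈ G | gx = xg for all x ∈ G}
Direct product of abelian groups is abelian, so Z(G) = G

Z(ℤ_14 × ℤ_20) = ℤ_14 × ℤ_20


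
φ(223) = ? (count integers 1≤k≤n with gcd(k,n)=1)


Factor n: 223 = 223
φ(n) = n · ∏(1 - 1/p) over distinct primes p | n
φ(223) = 223 · (1 - 1/223) = 222

φ(223) = 222


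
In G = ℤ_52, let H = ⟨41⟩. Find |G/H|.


|⟨41⟩| = n / gcd(41, 52) = 52 / 1 = 52
H is normal (ℤ_52 is abelian).
|G/H| = |G| / |H| = 52 / 52 = 1

|G/H| = 1


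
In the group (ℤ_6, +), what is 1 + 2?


Operation: addition mod 6
1 + 2 = (a + b) mod 6 with a = 1, b = 2

1 + 2 = 3


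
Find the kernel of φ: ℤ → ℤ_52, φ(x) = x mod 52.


Kernel = preimage of identity
ker(φ) = {x ∈ ℤ : x ≡ 0 (mod 52)} = 52ℤ = {0, ±52, ±104, ...}

ker(φ) = 52ℤ


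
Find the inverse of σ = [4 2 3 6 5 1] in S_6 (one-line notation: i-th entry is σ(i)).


To find σ⁻¹, swap domain and range:
σ(1) = 4 → σ⁻¹(4) = 1
σ(2) = 2 → σ⁻¹(2) = 2
σ(3) = 3 → σ⁻¹(3) = 3
σ(4) = 6 → σ⁻¹(6) = 4
σ(5) = 5 → σ⁻¹(5) = 5
σ(6) = 1 → σ⁻¹(1) = 6

σ⁻¹ = [6 2 3 1 5 4]


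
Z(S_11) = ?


Z(G) = {g ∈ G | gx = xg for all x ∈ G}
S_n is non-abelian for n ≥ 3; Z(S_11) is trivial

Z(S_11) = {e}


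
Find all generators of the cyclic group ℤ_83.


g generates ℤ_n iff gcd(g,n) = 1
Prime factors of 83: 83
Generators are g ∈ {1,...,82} not divisible by any of these primes.
Generators: {1, 2, 3, 4, 5, 6, 7, 8, 9, 10, 11, 12, 13, 14, 15, 16, 17, 18, 19, 20, 21, 22, 23, 24, 25, 26, 27, 28, 29, 30, 31, 32, 33, 34, 35, 36, 37, 38, 39, 40, 41, 42, 43, 44, 45, 46, 47, 48, 49, 50, 51, 52, 53, 54, 55, 56, 57, 58, 59, 60, 61, 62, 63, 64, 65, 66, 67, 68, 69, 70, 71, 72, 73, 74, 75, 76, 77, 78, 79, 80, 81, 82}
Number of generators = φ(83) = 82

Generators of ℤ_83 = {1, 2, 3, 4, 5, 6, 7, 8, 9, 10, 11, 12, 13, 14, 15, 16, 17, 18, 19, 20, 21, 22, 23, 24, 25, 26, 27, 28, 29, 30, 31, 32, 33, 34, 35, 36, 37, 38, 39, 40, 41, 42, 43, 44, 45, 46, 47, 48, 49, 50, 51, 52, 53, 54, 55, 56, 57, 58, 59, 60, 61, 62, 63, 64, 65, 66, 67, 68, 69, 70, 71, 72, 73, 74, 75, 76, 77, 78, 79, 80, 81, 82}


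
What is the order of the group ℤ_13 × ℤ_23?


|A × B| = |A| · |B|
|ℤ_13 × ℤ_23| = 13 × 23 = 299

|ℤ_13 × ℤ_23| = 299


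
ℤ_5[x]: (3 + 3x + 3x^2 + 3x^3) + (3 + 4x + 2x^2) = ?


Add coefficients mod 5:
x^0: 3 + 3 = 1 (mod 5)
x^1: 3 + 4 = 2 (mod 5)
x^2: 3 + 2 = 0 (mod 5)
x^3: 3 + 0 = 3 (mod 5)
Result: 1 + 2x + 3x^3

f + g = 1 + 2x + 3x^3
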